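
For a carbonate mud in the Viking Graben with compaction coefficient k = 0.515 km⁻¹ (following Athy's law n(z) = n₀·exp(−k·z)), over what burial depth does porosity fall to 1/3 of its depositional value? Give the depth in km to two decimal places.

n/n₀ = 1/3 ⇒ exp(−k·z) = 1/3 ⇒ z = ln(3) / k
z = 1.0986 / 0.515 = 2.133 km

2.13 km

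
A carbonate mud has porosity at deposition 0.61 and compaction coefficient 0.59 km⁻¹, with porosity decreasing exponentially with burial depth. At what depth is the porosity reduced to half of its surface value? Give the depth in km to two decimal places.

phi/phi₀ = 1/2 ⇒ exp(−c·d) = 1/2 ⇒ d = ln(2) / c
d = 0.6931 / 0.59 = 1.175 km

1.17 km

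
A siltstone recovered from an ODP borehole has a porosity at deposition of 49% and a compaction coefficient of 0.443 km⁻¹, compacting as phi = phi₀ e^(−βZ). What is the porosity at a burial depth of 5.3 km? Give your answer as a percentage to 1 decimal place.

phi = phi₀·exp(−β·Z) = 0.49 × exp(−0.443 × 5.3) = 0.49 × exp(−2.348)
  = 0.49 × 0.0956 = 0.0468

4.7%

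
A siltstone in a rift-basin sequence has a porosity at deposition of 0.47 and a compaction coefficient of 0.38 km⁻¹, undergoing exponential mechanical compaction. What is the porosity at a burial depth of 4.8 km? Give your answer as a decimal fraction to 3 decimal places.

φ = φ₀·exp(−β·Z) = 0.47 × exp(−0.38 × 4.8) = 0.47 × exp(−1.824)
  = 0.47 × 0.1614 = 0.0758

0.076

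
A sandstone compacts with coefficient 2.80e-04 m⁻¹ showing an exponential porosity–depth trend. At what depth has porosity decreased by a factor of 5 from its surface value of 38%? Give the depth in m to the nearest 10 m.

5750 m

Working in km (1 km = 1000 m; c in km⁻¹ = c in m⁻¹ × 1000):
n/n₀ = 1/5 ⇒ exp(−c·d) = 1/5 ⇒ d = ln(5) / c
d = 1.6094 / 0.28 = 5.748 km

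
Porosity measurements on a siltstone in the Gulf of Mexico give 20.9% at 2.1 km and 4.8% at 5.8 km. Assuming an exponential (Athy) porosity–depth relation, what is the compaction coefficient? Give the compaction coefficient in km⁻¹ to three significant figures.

0.398 km⁻¹

Athy: φ(d) = φ₀ e^(−βd) ⇒ φ₁/φ₂ = e^{β(d₂−d₁)} ⇒ β = ln(φ₁/φ₂)/(d₂−d₁)
β = ln(0.209/0.048) / (5.8 − 2.1) = ln(4.354) / 3.7 = 1.4711 / 3.7 = 0.3976 km⁻¹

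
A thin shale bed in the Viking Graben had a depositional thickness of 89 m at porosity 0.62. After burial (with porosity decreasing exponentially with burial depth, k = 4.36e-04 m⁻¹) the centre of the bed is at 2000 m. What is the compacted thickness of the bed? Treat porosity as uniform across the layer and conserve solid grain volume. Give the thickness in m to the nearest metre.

46 m

Working in km (1 km = 1000 m; k in km⁻¹ = k in m⁻¹ × 1000):
Porosity at 2 km: n = 0.62·exp(−0.436×2) = 0.2592
Solid-volume conservation: h(1−n) = h₀(1−n₀) ⇒ h = h₀·(1−n₀)/(1−n)
h = 0.089 × (1 − 0.62)/(1 − 0.2592) = 0.089 × 0.5130 = 0.0457 km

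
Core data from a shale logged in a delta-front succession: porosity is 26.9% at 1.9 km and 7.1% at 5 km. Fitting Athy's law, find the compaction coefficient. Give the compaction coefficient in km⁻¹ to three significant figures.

0.430 km⁻¹

Athy: φ(Z) = φ₀ e^(−βZ) ⇒ φ₁/φ₂ = e^{β(Z₂−Z₁)} ⇒ β = ln(φ₁/φ₂)/(Z₂−Z₁)
β = ln(0.269/0.071) / (5 − 1.9) = ln(3.789) / 3.1 = 1.3320 / 3.1 = 0.4297 km⁻¹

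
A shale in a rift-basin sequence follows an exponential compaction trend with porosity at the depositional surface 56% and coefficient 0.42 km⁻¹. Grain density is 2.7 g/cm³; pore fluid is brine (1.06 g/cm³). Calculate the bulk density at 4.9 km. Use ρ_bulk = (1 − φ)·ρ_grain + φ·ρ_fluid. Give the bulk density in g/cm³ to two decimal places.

2.58 g/cm³

Porosity at depth: n = 0.56·exp(−0.42×4.9) = 0.56×0.1277 = 0.0715
Bulk density: ρ_b = (1−n)ρ_g + n·ρ_f = 0.9285×2.7 + 0.0715×1.06
       = 2.507 + 0.076 = 2.583 g/cm³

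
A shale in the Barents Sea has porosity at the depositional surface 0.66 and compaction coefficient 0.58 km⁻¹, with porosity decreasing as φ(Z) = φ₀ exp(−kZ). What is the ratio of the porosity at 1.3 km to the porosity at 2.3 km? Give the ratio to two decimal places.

1.79

φ(Z₁)/φ(Z₂) = e^(−k·Z₁)/e^(−k·Z₂) = e^{k(Z₂−Z₁)}
= exp(0.58 × 1) = exp(0.58) = 1.7860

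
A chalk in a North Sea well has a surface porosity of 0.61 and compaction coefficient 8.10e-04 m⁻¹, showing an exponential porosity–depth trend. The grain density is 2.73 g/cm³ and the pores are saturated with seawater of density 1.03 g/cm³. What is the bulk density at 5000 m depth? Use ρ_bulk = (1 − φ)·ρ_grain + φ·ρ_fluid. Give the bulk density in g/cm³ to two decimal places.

Working in km (1 km = 1000 m; c in km⁻¹ = c in m⁻¹ × 1000):
Porosity at depth: phi = 0.61·exp(−0.81×5) = 0.61×0.0174 = 0.0106
Bulk density: ρ_b = (1−phi)ρ_g + phi·ρ_f = 0.9894×2.73 + 0.0106×1.03
       = 2.701 + 0.011 = 2.712 g/cm³

2.71 g/cm³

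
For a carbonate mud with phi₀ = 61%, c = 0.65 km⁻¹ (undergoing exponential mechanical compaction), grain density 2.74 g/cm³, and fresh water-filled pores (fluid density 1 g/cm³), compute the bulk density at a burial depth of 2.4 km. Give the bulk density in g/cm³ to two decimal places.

Porosity at depth: phi = 0.61·exp(−0.65×2.4) = 0.61×0.2101 = 0.1282
Bulk density: ρ_b = (1−phi)ρ_g + phi·ρ_f = 0.8718×2.74 + 0.1282×1
       = 2.389 + 0.128 = 2.517 g/cm³

2.52 g/cm³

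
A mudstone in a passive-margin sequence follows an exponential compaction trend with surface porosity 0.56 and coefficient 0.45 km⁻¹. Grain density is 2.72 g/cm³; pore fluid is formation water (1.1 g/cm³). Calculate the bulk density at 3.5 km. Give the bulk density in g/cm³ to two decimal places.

2.53 g/cm³

Porosity at depth: φ = 0.56·exp(−0.45×3.5) = 0.56×0.2070 = 0.1159
Bulk density: ρ_b = (1−φ)ρ_g + φ·ρ_f = 0.8841×2.72 + 0.1159×1.1
       = 2.405 + 0.128 = 2.532 g/cm³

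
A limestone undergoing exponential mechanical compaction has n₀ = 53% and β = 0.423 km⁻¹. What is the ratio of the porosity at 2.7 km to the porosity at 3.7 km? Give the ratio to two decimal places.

n(z₁)/n(z₂) = e^(−β·z₁)/e^(−β·z₂) = e^{β(z₂−z₁)}
= exp(0.423 × 1) = exp(0.423) = 1.5265

1.53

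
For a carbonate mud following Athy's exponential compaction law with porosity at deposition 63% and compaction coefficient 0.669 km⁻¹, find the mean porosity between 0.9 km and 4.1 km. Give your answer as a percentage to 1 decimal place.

14.2%

⟨phi⟩ = (1/(Z₂−Z₁)) ∫ phi₀ e^(−kZ) dZ = phi₀·(e^(−k·Z₁) − e^(−k·Z₂)) / (k·(Z₂−Z₁))
e^(−0.669×0.9) = 0.5477; e^(−0.669×4.1) = 0.0644
⟨phi⟩ = 0.63 × (0.5477 − 0.0644) / (0.669 × 3.2) = 0.63 × 0.2257 = 0.1422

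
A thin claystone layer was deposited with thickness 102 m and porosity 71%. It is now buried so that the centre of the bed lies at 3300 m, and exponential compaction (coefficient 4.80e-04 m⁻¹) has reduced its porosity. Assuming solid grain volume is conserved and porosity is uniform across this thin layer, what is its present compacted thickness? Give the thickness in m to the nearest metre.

Working in km (1 km = 1000 m; β in km⁻¹ = β in m⁻¹ × 1000):
Porosity at 3.3 km: n = 0.71·exp(−0.48×3.3) = 0.1457
Solid-volume conservation: h(1−n) = h₀(1−n₀) ⇒ h = h₀·(1−n₀)/(1−n)
h = 0.102 × (1 − 0.71)/(1 − 0.1457) = 0.102 × 0.3394 = 0.0346 km

35 m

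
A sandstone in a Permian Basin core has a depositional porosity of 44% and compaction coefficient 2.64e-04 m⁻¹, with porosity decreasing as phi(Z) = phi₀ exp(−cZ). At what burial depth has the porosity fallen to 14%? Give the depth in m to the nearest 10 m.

Working in km (1 km = 1000 m; c in km⁻¹ = c in m⁻¹ × 1000):
Invert Athy's law: Z = ln(phi₀/phi) / c
Z = ln(0.44/0.14) / 0.264 = ln(3.143) / 0.264 = 1.1451 / 0.264 = 4.338 km

4340 m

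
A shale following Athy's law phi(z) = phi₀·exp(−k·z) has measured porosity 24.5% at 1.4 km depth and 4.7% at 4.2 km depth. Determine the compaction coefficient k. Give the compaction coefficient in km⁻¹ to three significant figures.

0.590 km⁻¹

Athy: phi(z) = phi₀ e^(−kz) ⇒ phi₁/phi₂ = e^{k(z₂−z₁)} ⇒ k = ln(phi₁/phi₂)/(z₂−z₁)
k = ln(0.245/0.047) / (4.2 − 1.4) = ln(5.213) / 2.8 = 1.6511 / 2.8 = 0.5897 km⁻¹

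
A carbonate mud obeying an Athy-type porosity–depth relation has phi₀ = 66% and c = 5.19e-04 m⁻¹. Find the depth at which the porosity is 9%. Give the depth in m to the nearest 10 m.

Working in km (1 km = 1000 m; c in km⁻¹ = c in m⁻¹ × 1000):
Invert Athy's law: Z = ln(phi₀/phi) / c
Z = ln(0.66/0.09) / 0.519 = ln(7.333) / 0.519 = 1.9924 / 0.519 = 3.839 km

3840 m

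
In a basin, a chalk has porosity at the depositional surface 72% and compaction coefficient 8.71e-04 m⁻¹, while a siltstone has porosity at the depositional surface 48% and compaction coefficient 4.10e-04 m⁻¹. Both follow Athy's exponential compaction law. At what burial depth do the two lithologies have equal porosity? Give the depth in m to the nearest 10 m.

Working in km (1 km = 1000 m; c in km⁻¹ = c in m⁻¹ × 1000):
Set φ₀ₐ e^(−cₐd) = φ₀ᵦ e^(−cᵦd) ⇒ ln(φ₀ₐ/φ₀ᵦ) = (cₐ − cᵦ)·d
d = ln(0.72/0.48) / (0.871 − 0.41) = 0.4055 / 0.461 = 0.880 km

880 m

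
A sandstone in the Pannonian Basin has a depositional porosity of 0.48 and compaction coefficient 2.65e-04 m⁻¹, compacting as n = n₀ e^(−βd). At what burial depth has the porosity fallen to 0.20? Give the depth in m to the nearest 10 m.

3300 m

Working in km (1 km = 1000 m; β in km⁻¹ = β in m⁻¹ × 1000):
Invert Athy's law: d = ln(n₀/n) / β
d = ln(0.48/0.2) / 0.265 = ln(2.4) / 0.265 = 0.8755 / 0.265 = 3.304 km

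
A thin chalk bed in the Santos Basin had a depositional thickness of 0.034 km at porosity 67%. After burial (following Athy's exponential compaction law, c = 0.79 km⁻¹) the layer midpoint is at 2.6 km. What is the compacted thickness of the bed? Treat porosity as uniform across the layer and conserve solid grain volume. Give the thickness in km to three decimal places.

0.012 km

Porosity at 2.6 km: phi = 0.67·exp(−0.79×2.6) = 0.0859
Solid-volume conservation: h(1−phi) = h₀(1−phi₀) ⇒ h = h₀·(1−phi₀)/(1−phi)
h = 0.034 × (1 − 0.67)/(1 − 0.0859) = 0.034 × 0.3610 = 0.0123 km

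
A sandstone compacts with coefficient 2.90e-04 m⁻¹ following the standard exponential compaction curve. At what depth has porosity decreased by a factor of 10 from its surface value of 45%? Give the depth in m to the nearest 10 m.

Working in km (1 km = 1000 m; k in km⁻¹ = k in m⁻¹ × 1000):
φ/φ₀ = 1/10 ⇒ exp(−k·Z) = 1/10 ⇒ Z = ln(10) / k
Z = 2.3026 / 0.29 = 7.940 km

7940 m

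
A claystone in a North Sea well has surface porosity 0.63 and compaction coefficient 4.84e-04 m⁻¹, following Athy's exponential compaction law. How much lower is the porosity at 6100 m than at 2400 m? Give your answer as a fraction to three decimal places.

0.164

Working in km (1 km = 1000 m; c in km⁻¹ = c in m⁻¹ × 1000):
n(2.4) = 0.63·e^(−0.484×2.4) = 0.1972
n(6.1) = 0.63·e^(−0.484×6.1) = 0.0329
Δn = 0.1972 − 0.0329 = 0.1643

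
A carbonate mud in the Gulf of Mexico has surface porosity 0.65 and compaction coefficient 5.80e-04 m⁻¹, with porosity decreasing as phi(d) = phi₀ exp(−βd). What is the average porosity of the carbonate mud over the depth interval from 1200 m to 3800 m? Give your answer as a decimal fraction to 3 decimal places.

0.167

Working in km (1 km = 1000 m; β in km⁻¹ = β in m⁻¹ × 1000):
⟨phi⟩ = (1/(d₂−d₁)) ∫ phi₀ e^(−βd) dd = phi₀·(e^(−β·d₁) − e^(−β·d₂)) / (β·(d₂−d₁))
e^(−0.58×1.2) = 0.4986; e^(−0.58×3.8) = 0.1104
⟨phi⟩ = 0.65 × (0.4986 − 0.1104) / (0.58 × 2.6) = 0.65 × 0.2574 = 0.1673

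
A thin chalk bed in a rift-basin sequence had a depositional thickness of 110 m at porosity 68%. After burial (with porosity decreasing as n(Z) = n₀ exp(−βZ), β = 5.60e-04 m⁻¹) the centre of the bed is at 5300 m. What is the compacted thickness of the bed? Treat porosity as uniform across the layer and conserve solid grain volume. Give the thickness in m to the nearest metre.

36 m

Working in km (1 km = 1000 m; β in km⁻¹ = β in m⁻¹ × 1000):
Porosity at 5.3 km: n = 0.68·exp(−0.56×5.3) = 0.0350
Solid-volume conservation: h(1−n) = h₀(1−n₀) ⇒ h = h₀·(1−n₀)/(1−n)
h = 0.11 × (1 − 0.68)/(1 − 0.0350) = 0.11 × 0.3316 = 0.0365 km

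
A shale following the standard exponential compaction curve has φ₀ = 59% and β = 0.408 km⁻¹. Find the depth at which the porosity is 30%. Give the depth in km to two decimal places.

1.66 km

Invert Athy's law: d = ln(φ₀/φ) / β
d = ln(0.59/0.3) / 0.408 = ln(1.967) / 0.408 = 0.6763 / 0.408 = 1.658 km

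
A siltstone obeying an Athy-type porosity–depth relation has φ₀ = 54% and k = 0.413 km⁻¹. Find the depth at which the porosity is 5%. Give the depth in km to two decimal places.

5.76 km

Invert Athy's law: Z = ln(φ₀/φ) / k
Z = ln(0.54/0.05) / 0.413 = ln(10.8) / 0.413 = 2.3795 / 0.413 = 5.762 km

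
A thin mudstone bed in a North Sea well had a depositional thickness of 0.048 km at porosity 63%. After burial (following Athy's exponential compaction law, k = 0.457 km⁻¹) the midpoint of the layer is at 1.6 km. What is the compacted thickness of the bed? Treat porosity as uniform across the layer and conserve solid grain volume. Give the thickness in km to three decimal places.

0.025 km

Porosity at 1.6 km: n = 0.63·exp(−0.457×1.6) = 0.3032
Solid-volume conservation: h(1−n) = h₀(1−n₀) ⇒ h = h₀·(1−n₀)/(1−n)
h = 0.048 × (1 − 0.63)/(1 − 0.3032) = 0.048 × 0.5310 = 0.0255 km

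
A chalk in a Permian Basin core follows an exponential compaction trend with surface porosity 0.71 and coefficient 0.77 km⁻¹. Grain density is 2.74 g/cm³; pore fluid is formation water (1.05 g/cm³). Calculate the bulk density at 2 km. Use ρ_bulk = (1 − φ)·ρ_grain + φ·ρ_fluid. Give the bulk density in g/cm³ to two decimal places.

Porosity at depth: φ = 0.71·exp(−0.77×2) = 0.71×0.2144 = 0.1522
Bulk density: ρ_b = (1−φ)ρ_g + φ·ρ_f = 0.8478×2.74 + 0.1522×1.05
       = 2.323 + 0.160 = 2.483 g/cm³

2.48 g/cm³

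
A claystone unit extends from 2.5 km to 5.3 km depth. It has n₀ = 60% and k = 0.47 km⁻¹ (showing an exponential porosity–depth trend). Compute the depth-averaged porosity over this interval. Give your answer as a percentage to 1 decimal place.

⟨n⟩ = (1/(Z₂−Z₁)) ∫ n₀ e^(−kZ) dZ = n₀·(e^(−k·Z₁) − e^(−k·Z₂)) / (k·(Z₂−Z₁))
e^(−0.47×2.5) = 0.3088; e^(−0.47×5.3) = 0.0828
⟨n⟩ = 0.6 × (0.3088 − 0.0828) / (0.47 × 2.8) = 0.6 × 0.1717 = 0.1030

10.3%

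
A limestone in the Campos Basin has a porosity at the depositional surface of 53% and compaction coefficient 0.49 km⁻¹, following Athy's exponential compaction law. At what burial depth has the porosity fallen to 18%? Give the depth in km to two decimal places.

2.20 km

Invert Athy's law: d = ln(phi₀/phi) / c
d = ln(0.53/0.18) / 0.49 = ln(2.944) / 0.49 = 1.0799 / 0.49 = 2.204 km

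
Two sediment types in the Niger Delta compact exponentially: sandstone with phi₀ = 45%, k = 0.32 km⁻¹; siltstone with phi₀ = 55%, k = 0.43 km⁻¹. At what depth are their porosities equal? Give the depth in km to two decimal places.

1.82 km

Set phi₀ₐ e^(−kₐZ) = phi₀ᵦ e^(−kᵦZ) ⇒ ln(phi₀ₐ/phi₀ᵦ) = (kₐ − kᵦ)·Z
Z = ln(0.45/0.55) / (0.32 − 0.43) = -0.2007 / -0.11 = 1.824 km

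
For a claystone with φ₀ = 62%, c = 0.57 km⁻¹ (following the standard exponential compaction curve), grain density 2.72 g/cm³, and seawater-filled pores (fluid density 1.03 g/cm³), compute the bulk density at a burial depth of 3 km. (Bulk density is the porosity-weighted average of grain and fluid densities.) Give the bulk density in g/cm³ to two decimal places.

Porosity at depth: φ = 0.62·exp(−0.57×3) = 0.62×0.1809 = 0.1121
Bulk density: ρ_b = (1−φ)ρ_g + φ·ρ_f = 0.8879×2.72 + 0.1121×1.03
       = 2.415 + 0.116 = 2.530 g/cm³

2.53 g/cm³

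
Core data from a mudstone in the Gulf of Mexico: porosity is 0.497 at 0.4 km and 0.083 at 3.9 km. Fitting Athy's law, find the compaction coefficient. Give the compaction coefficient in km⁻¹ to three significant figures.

Athy: n(Z) = n₀ e^(−βZ) ⇒ n₁/n₂ = e^{β(Z₂−Z₁)} ⇒ β = ln(n₁/n₂)/(Z₂−Z₁)
β = ln(0.497/0.083) / (3.9 − 0.4) = ln(5.988) / 3.5 = 1.7897 / 3.5 = 0.5114 km⁻¹

0.511 km⁻¹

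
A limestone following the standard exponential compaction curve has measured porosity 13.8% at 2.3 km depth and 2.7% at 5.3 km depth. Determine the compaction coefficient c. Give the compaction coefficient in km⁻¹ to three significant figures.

Athy: phi(d) = phi₀ e^(−cd) ⇒ phi₁/phi₂ = e^{c(d₂−d₁)} ⇒ c = ln(phi₁/phi₂)/(d₂−d₁)
c = ln(0.138/0.027) / (5.3 − 2.3) = ln(5.111) / 3 = 1.6314 / 3 = 0.5438 km⁻¹

0.544 km⁻¹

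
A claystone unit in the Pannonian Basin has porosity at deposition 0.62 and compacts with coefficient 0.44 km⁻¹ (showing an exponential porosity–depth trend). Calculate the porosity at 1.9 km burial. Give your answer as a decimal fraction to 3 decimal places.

n = n₀·exp(−c·z) = 0.62 × exp(−0.44 × 1.9) = 0.62 × exp(−0.836)
  = 0.62 × 0.4334 = 0.2687

0.269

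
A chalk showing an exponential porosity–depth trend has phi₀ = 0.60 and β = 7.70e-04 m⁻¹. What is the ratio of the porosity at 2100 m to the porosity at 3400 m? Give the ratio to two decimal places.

Working in km (1 km = 1000 m; β in km⁻¹ = β in m⁻¹ × 1000):
phi(d₁)/phi(d₂) = e^(−β·d₁)/e^(−β·d₂) = e^{β(d₂−d₁)}
= exp(0.77 × 1.3) = exp(1.001) = 2.7210

2.72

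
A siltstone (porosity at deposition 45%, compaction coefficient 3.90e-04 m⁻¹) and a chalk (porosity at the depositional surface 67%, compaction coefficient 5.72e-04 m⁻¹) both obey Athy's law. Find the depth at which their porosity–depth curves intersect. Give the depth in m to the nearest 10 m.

2190 m

Working in km (1 km = 1000 m; β in km⁻¹ = β in m⁻¹ × 1000):
Set n₀ₐ e^(−βₐz) = n₀ᵦ e^(−βᵦz) ⇒ ln(n₀ₐ/n₀ᵦ) = (βₐ − βᵦ)·z
z = ln(0.45/0.67) / (0.39 − 0.572) = -0.3980 / -0.182 = 2.187 km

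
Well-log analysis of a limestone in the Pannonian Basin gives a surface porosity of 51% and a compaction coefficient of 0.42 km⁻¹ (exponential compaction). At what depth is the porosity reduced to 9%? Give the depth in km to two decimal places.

4.13 km

Invert Athy's law: z = ln(n₀/n) / β
z = ln(0.51/0.09) / 0.42 = ln(5.667) / 0.42 = 1.7346 / 0.42 = 4.130 km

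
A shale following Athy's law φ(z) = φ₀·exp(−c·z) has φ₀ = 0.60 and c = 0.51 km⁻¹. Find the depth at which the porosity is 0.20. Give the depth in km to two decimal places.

2.15 km

Invert Athy's law: z = ln(φ₀/φ) / c
z = ln(0.6/0.2) / 0.51 = ln(3) / 0.51 = 1.0986 / 0.51 = 2.154 km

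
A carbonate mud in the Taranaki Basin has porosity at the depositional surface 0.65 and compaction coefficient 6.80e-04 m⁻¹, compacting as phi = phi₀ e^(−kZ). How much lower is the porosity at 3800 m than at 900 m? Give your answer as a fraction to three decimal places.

Working in km (1 km = 1000 m; k in km⁻¹ = k in m⁻¹ × 1000):
phi(0.9) = 0.65·e^(−0.68×0.9) = 0.3525
phi(3.8) = 0.65·e^(−0.68×3.8) = 0.0491
Δphi = 0.3525 − 0.0491 = 0.3034

0.303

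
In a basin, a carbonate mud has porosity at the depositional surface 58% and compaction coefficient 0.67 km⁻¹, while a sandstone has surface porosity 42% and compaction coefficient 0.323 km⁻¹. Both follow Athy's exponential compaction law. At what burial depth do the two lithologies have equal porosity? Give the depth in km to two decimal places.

0.93 km

Set n₀ₐ e^(−kₐZ) = n₀ᵦ e^(−kᵦZ) ⇒ ln(n₀ₐ/n₀ᵦ) = (kₐ − kᵦ)·Z
Z = ln(0.58/0.42) / (0.67 − 0.323) = 0.3228 / 0.347 = 0.930 km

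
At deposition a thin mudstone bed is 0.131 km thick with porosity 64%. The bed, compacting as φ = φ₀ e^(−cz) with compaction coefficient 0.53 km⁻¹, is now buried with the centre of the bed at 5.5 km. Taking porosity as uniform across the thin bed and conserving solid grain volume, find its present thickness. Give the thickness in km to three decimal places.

0.049 km

Porosity at 5.5 km: φ = 0.64·exp(−0.53×5.5) = 0.0347
Solid-volume conservation: h(1−φ) = h₀(1−φ₀) ⇒ h = h₀·(1−φ₀)/(1−φ)
h = 0.131 × (1 − 0.64)/(1 − 0.0347) = 0.131 × 0.3729 = 0.0489 km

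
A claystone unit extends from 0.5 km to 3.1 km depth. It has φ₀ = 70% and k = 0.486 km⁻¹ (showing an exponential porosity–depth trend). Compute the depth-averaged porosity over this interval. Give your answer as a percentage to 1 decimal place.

31.2%

⟨φ⟩ = (1/(Z₂−Z₁)) ∫ φ₀ e^(−kZ) dZ = φ₀·(e^(−k·Z₁) − e^(−k·Z₂)) / (k·(Z₂−Z₁))
e^(−0.486×0.5) = 0.7843; e^(−0.486×3.1) = 0.2217
⟨φ⟩ = 0.7 × (0.7843 − 0.2217) / (0.486 × 2.6) = 0.7 × 0.4452 = 0.3117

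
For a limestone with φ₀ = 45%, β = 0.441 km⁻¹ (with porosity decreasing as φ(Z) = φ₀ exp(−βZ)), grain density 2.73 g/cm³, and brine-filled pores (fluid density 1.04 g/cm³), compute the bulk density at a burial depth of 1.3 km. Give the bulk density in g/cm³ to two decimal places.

Porosity at depth: φ = 0.45·exp(−0.441×1.3) = 0.45×0.5637 = 0.2536
Bulk density: ρ_b = (1−φ)ρ_g + φ·ρ_f = 0.7464×2.73 + 0.2536×1.04
       = 2.038 + 0.264 = 2.301 g/cm³

2.30 g/cm³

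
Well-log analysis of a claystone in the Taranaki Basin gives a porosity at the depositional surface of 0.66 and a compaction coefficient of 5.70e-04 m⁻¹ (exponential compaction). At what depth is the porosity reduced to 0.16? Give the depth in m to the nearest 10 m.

2490 m

Working in km (1 km = 1000 m; c in km⁻¹ = c in m⁻¹ × 1000):
Invert Athy's law: Z = ln(phi₀/phi) / c
Z = ln(0.66/0.16) / 0.57 = ln(4.125) / 0.57 = 1.4171 / 0.57 = 2.486 km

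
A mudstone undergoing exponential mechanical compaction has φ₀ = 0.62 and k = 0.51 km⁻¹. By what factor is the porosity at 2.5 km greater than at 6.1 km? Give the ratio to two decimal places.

φ(z₁)/φ(z₂) = e^(−k·z₁)/e^(−k·z₂) = e^{k(z₂−z₁)}
= exp(0.51 × 3.6) = exp(1.836) = 6.2714

6.27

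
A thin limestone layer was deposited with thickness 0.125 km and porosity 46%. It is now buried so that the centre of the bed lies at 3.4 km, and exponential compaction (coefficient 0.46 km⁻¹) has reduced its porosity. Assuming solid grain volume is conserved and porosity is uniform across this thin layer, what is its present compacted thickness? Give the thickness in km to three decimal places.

0.075 km

Porosity at 3.4 km: phi = 0.46·exp(−0.46×3.4) = 0.0963
Solid-volume conservation: h(1−phi) = h₀(1−phi₀) ⇒ h = h₀·(1−phi₀)/(1−phi)
h = 0.125 × (1 − 0.46)/(1 − 0.0963) = 0.125 × 0.5975 = 0.0747 km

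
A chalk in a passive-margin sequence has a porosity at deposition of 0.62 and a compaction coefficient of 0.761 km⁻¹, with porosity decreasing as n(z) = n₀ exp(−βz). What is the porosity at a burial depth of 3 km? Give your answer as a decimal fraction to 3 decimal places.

n = n₀·exp(−β·z) = 0.62 × exp(−0.761 × 3) = 0.62 × exp(−2.283)
  = 0.62 × 0.1020 = 0.0632

0.063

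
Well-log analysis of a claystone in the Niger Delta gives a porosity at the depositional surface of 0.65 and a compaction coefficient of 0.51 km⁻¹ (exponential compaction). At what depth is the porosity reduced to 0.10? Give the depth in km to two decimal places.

Invert Athy's law: d = ln(phi₀/phi) / k
d = ln(0.65/0.1) / 0.51 = ln(6.5) / 0.51 = 1.8718 / 0.51 = 3.670 km

3.67 km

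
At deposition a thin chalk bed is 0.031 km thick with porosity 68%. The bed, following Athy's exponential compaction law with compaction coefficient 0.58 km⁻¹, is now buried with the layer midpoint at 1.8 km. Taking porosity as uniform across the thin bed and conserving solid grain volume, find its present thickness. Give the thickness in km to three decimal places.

0.013 km

Porosity at 1.8 km: n = 0.68·exp(−0.58×1.8) = 0.2394
Solid-volume conservation: h(1−n) = h₀(1−n₀) ⇒ h = h₀·(1−n₀)/(1−n)
h = 0.031 × (1 − 0.68)/(1 − 0.2394) = 0.031 × 0.4207 = 0.0130 km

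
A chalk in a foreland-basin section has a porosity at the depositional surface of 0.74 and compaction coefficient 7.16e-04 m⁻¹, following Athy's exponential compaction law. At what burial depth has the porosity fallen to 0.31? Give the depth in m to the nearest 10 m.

1220 m

Working in km (1 km = 1000 m; β in km⁻¹ = β in m⁻¹ × 1000):
Invert Athy's law: d = ln(n₀/n) / β
d = ln(0.74/0.31) / 0.716 = ln(2.387) / 0.716 = 0.8701 / 0.716 = 1.215 km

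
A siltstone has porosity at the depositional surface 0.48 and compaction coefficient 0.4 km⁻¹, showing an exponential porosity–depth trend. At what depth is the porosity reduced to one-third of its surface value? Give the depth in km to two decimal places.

2.75 km

n/n₀ = 1/3 ⇒ exp(−c·z) = 1/3 ⇒ z = ln(3) / c
z = 1.0986 / 0.4 = 2.747 km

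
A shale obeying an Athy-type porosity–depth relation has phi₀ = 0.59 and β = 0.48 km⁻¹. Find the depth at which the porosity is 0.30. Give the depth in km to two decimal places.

Invert Athy's law: Z = ln(phi₀/phi) / β
Z = ln(0.59/0.3) / 0.48 = ln(1.967) / 0.48 = 0.6763 / 0.48 = 1.409 km

1.41 km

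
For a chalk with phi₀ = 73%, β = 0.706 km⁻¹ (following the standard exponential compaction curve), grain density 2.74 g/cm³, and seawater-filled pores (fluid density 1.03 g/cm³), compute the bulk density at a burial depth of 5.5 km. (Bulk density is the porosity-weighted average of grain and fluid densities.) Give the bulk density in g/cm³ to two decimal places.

2.71 g/cm³

Porosity at depth: phi = 0.73·exp(−0.706×5.5) = 0.73×0.0206 = 0.0150
Bulk density: ρ_b = (1−phi)ρ_g + phi·ρ_f = 0.9850×2.74 + 0.0150×1.03
       = 2.699 + 0.015 = 2.714 g/cm³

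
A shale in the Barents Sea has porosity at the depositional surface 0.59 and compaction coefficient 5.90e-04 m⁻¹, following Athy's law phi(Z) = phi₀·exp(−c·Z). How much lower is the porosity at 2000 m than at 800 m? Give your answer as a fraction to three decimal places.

Working in km (1 km = 1000 m; c in km⁻¹ = c in m⁻¹ × 1000):
phi(0.8) = 0.59·e^(−0.59×0.8) = 0.3680
phi(2) = 0.59·e^(−0.59×2) = 0.1813
Δphi = 0.3680 − 0.1813 = 0.1867

0.187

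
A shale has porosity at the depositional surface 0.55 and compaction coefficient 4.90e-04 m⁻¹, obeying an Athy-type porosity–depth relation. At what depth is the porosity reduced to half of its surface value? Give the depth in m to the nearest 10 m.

Working in km (1 km = 1000 m; β in km⁻¹ = β in m⁻¹ × 1000):
phi/phi₀ = 1/2 ⇒ exp(−β·Z) = 1/2 ⇒ Z = ln(2) / β
Z = 0.6931 / 0.49 = 1.415 km

1410 m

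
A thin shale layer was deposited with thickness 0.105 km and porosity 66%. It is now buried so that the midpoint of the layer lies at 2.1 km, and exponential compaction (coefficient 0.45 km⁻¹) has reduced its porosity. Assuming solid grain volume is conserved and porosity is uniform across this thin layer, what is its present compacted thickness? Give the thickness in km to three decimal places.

0.048 km

Porosity at 2.1 km: n = 0.66·exp(−0.45×2.1) = 0.2565
Solid-volume conservation: h(1−n) = h₀(1−n₀) ⇒ h = h₀·(1−n₀)/(1−n)
h = 0.105 × (1 − 0.66)/(1 − 0.2565) = 0.105 × 0.4573 = 0.0480 km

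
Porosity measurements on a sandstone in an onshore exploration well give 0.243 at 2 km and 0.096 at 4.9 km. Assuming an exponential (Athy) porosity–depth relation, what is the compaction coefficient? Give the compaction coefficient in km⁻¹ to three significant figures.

0.320 km⁻¹

Athy: phi(d) = phi₀ e^(−cd) ⇒ phi₁/phi₂ = e^{c(d₂−d₁)} ⇒ c = ln(phi₁/phi₂)/(d₂−d₁)
c = ln(0.243/0.096) / (4.9 − 2) = ln(2.531) / 2.9 = 0.9287 / 2.9 = 0.3202 km⁻¹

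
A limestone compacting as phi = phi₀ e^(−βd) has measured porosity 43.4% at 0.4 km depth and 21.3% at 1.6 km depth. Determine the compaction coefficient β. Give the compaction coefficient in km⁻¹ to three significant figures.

0.593 km⁻¹

Athy: phi(d) = phi₀ e^(−βd) ⇒ phi₁/phi₂ = e^{β(d₂−d₁)} ⇒ β = ln(phi₁/phi₂)/(d₂−d₁)
β = ln(0.434/0.213) / (1.6 − 0.4) = ln(2.038) / 1.2 = 0.7118 / 1.2 = 0.5931 km⁻¹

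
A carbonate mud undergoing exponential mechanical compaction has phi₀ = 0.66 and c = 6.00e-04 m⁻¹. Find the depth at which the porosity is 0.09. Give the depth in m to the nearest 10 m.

Working in km (1 km = 1000 m; c in km⁻¹ = c in m⁻¹ × 1000):
Invert Athy's law: z = ln(phi₀/phi) / c
z = ln(0.66/0.09) / 0.6 = ln(7.333) / 0.6 = 1.9924 / 0.6 = 3.321 km

3320 m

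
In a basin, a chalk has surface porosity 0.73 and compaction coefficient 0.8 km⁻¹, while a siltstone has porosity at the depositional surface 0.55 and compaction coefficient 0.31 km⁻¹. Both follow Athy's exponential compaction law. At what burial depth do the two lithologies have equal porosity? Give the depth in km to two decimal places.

0.58 km

Set phi₀ₐ e^(−kₐd) = phi₀ᵦ e^(−kᵦd) ⇒ ln(phi₀ₐ/phi₀ᵦ) = (kₐ − kᵦ)·d
d = ln(0.73/0.55) / (0.8 − 0.31) = 0.2831 / 0.49 = 0.578 km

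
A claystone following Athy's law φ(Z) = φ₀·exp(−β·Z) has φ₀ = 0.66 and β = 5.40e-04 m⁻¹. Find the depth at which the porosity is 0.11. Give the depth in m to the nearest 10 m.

3320 m

Working in km (1 km = 1000 m; β in km⁻¹ = β in m⁻¹ × 1000):
Invert Athy's law: Z = ln(φ₀/φ) / β
Z = ln(0.66/0.11) / 0.54 = ln(6) / 0.54 = 1.7918 / 0.54 = 3.318 km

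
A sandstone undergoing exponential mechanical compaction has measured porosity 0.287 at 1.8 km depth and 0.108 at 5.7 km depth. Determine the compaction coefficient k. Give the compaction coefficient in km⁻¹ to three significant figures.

0.251 km⁻¹

Athy: phi(z) = phi₀ e^(−kz) ⇒ phi₁/phi₂ = e^{k(z₂−z₁)} ⇒ k = ln(phi₁/phi₂)/(z₂−z₁)
k = ln(0.287/0.108) / (5.7 − 1.8) = ln(2.657) / 3.9 = 0.9774 / 3.9 = 0.2506 km⁻¹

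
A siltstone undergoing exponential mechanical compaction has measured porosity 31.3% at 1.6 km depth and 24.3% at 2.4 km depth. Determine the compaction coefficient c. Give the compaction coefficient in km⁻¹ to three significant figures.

Athy: φ(Z) = φ₀ e^(−cZ) ⇒ φ₁/φ₂ = e^{c(Z₂−Z₁)} ⇒ c = ln(φ₁/φ₂)/(Z₂−Z₁)
c = ln(0.313/0.243) / (2.4 − 1.6) = ln(1.288) / 0.8 = 0.2531 / 0.8 = 0.3164 km⁻¹

0.316 km⁻¹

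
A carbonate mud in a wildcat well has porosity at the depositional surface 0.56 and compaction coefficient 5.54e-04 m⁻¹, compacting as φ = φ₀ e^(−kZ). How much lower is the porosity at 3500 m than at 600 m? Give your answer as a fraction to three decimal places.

Working in km (1 km = 1000 m; k in km⁻¹ = k in m⁻¹ × 1000):
φ(0.6) = 0.56·e^(−0.554×0.6) = 0.4016
φ(3.5) = 0.56·e^(−0.554×3.5) = 0.0806
Δφ = 0.4016 − 0.0806 = 0.3211

0.321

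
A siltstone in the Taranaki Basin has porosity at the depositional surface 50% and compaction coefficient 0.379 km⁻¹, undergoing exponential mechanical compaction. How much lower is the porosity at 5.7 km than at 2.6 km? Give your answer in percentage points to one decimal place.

φ(2.6) = 0.5·e^(−0.379×2.6) = 0.1866
φ(5.7) = 0.5·e^(−0.379×5.7) = 0.0576
Δφ = 0.1866 − 0.0576 = 0.1290

12.9 percentage points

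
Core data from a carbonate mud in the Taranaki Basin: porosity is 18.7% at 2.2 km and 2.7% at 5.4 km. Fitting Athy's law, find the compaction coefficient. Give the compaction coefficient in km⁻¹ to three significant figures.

Athy: phi(d) = phi₀ e^(−kd) ⇒ phi₁/phi₂ = e^{k(d₂−d₁)} ⇒ k = ln(phi₁/phi₂)/(d₂−d₁)
k = ln(0.187/0.027) / (5.4 − 2.2) = ln(6.926) / 3.2 = 1.9353 / 3.2 = 0.6048 km⁻¹

0.605 km⁻¹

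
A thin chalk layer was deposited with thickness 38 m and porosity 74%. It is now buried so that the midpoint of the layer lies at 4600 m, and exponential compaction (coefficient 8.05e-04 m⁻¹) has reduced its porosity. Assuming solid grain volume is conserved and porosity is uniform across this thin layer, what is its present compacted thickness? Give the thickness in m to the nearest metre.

Working in km (1 km = 1000 m; c in km⁻¹ = c in m⁻¹ × 1000):
Porosity at 4.6 km: phi = 0.74·exp(−0.805×4.6) = 0.0182
Solid-volume conservation: h(1−phi) = h₀(1−phi₀) ⇒ h = h₀·(1−phi₀)/(1−phi)
h = 0.038 × (1 − 0.74)/(1 − 0.0182) = 0.038 × 0.2648 = 0.0101 km

10 m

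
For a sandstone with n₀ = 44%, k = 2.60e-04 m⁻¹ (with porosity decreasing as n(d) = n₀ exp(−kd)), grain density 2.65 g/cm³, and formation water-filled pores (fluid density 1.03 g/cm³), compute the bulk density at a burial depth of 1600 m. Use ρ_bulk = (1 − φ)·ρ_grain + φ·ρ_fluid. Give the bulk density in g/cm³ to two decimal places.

Working in km (1 km = 1000 m; k in km⁻¹ = k in m⁻¹ × 1000):
Porosity at depth: n = 0.44·exp(−0.26×1.6) = 0.44×0.6597 = 0.2903
Bulk density: ρ_b = (1−n)ρ_g + n·ρ_f = 0.7097×2.65 + 0.2903×1.03
       = 1.881 + 0.299 = 2.180 g/cm³

2.18 g/cm³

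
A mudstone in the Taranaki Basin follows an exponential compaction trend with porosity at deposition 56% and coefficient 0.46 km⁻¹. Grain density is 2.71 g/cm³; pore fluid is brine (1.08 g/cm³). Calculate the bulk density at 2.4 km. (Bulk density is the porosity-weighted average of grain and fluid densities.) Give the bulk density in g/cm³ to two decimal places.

2.41 g/cm³

Porosity at depth: φ = 0.56·exp(−0.46×2.4) = 0.56×0.3315 = 0.1857
Bulk density: ρ_b = (1−φ)ρ_g + φ·ρ_f = 0.8143×2.71 + 0.1857×1.08
       = 2.207 + 0.201 = 2.407 g/cm³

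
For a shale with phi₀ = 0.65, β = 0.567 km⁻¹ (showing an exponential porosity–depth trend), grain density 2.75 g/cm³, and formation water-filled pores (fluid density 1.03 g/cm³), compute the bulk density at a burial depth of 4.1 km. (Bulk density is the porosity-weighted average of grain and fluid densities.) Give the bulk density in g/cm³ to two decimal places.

2.64 g/cm³

Porosity at depth: phi = 0.65·exp(−0.567×4.1) = 0.65×0.0978 = 0.0636
Bulk density: ρ_b = (1−phi)ρ_g + phi·ρ_f = 0.9364×2.75 + 0.0636×1.03
       = 2.575 + 0.065 = 2.641 g/cm³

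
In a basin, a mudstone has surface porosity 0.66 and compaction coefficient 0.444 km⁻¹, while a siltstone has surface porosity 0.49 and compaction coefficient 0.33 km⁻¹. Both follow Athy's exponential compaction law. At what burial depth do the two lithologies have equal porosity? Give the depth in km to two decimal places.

2.61 km

Set phi₀ₐ e^(−βₐd) = phi₀ᵦ e^(−βᵦd) ⇒ ln(phi₀ₐ/phi₀ᵦ) = (βₐ − βᵦ)·d
d = ln(0.66/0.49) / (0.444 − 0.33) = 0.2978 / 0.114 = 2.613 km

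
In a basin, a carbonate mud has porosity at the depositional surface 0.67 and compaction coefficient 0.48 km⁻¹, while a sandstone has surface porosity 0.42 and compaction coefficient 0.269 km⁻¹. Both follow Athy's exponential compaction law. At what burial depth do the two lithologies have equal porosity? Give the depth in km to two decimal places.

2.21 km

Set φ₀ₐ e^(−kₐZ) = φ₀ᵦ e^(−kᵦZ) ⇒ ln(φ₀ₐ/φ₀ᵦ) = (kₐ − kᵦ)·Z
Z = ln(0.67/0.42) / (0.48 − 0.269) = 0.4670 / 0.211 = 2.213 km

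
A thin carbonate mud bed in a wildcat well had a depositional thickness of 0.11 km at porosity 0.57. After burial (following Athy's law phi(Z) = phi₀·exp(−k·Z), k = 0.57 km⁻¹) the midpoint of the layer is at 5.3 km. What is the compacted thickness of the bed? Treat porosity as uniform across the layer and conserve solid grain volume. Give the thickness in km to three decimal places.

0.049 km

Porosity at 5.3 km: phi = 0.57·exp(−0.57×5.3) = 0.0278
Solid-volume conservation: h(1−phi) = h₀(1−phi₀) ⇒ h = h₀·(1−phi₀)/(1−phi)
h = 0.11 × (1 − 0.57)/(1 − 0.0278) = 0.11 × 0.4423 = 0.0487 km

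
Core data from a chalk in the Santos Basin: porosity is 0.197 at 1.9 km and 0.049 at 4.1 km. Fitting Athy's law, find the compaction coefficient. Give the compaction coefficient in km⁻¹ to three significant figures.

Athy: phi(z) = phi₀ e^(−cz) ⇒ phi₁/phi₂ = e^{c(z₂−z₁)} ⇒ c = ln(phi₁/phi₂)/(z₂−z₁)
c = ln(0.197/0.049) / (4.1 − 1.9) = ln(4.02) / 2.2 = 1.3914 / 2.2 = 0.6324 km⁻¹

0.632 km⁻¹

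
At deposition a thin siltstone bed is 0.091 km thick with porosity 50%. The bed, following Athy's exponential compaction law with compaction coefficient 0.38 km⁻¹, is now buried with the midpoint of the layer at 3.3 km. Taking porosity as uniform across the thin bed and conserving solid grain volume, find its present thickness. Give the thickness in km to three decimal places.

0.053 km

Porosity at 3.3 km: n = 0.5·exp(−0.38×3.3) = 0.1427
Solid-volume conservation: h(1−n) = h₀(1−n₀) ⇒ h = h₀·(1−n₀)/(1−n)
h = 0.091 × (1 − 0.5)/(1 − 0.1427) = 0.091 × 0.5832 = 0.0531 km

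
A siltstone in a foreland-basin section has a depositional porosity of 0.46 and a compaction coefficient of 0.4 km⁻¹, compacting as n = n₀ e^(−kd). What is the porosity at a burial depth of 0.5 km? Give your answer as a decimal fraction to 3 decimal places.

n = n₀·exp(−k·d) = 0.46 × exp(−0.4 × 0.5) = 0.46 × exp(−0.2)
  = 0.46 × 0.8187 = 0.3766

0.377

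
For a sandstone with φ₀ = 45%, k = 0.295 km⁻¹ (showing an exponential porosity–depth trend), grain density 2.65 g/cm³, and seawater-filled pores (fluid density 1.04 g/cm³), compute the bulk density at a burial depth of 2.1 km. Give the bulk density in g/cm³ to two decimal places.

2.26 g/cm³

Porosity at depth: φ = 0.45·exp(−0.295×2.1) = 0.45×0.5382 = 0.2422
Bulk density: ρ_b = (1−φ)ρ_g + φ·ρ_f = 0.7578×2.65 + 0.2422×1.04
       = 2.008 + 0.252 = 2.260 g/cm³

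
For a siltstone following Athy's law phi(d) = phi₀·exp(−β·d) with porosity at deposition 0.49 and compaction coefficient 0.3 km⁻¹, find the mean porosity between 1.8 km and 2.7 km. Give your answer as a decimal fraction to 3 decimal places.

0.250

⟨phi⟩ = (1/(d₂−d₁)) ∫ phi₀ e^(−βd) dd = phi₀·(e^(−β·d₁) − e^(−β·d₂)) / (β·(d₂−d₁))
e^(−0.3×1.8) = 0.5827; e^(−0.3×2.7) = 0.4449
⟨phi⟩ = 0.49 × (0.5827 − 0.4449) / (0.3 × 0.9) = 0.49 × 0.5107 = 0.2502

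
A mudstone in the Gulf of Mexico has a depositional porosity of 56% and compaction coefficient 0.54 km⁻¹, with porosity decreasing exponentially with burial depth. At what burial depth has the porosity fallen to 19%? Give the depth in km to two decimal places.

Invert Athy's law: z = ln(phi₀/phi) / c
z = ln(0.56/0.19) / 0.54 = ln(2.947) / 0.54 = 1.0809 / 0.54 = 2.002 km

2.00 km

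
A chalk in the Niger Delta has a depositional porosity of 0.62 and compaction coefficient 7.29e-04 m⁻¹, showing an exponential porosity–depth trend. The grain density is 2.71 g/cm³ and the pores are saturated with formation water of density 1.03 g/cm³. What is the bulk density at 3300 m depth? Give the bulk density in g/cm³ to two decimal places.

2.62 g/cm³

Working in km (1 km = 1000 m; k in km⁻¹ = k in m⁻¹ × 1000):
Porosity at depth: φ = 0.62·exp(−0.729×3.3) = 0.62×0.0902 = 0.0559
Bulk density: ρ_b = (1−φ)ρ_g + φ·ρ_f = 0.9441×2.71 + 0.0559×1.03
       = 2.558 + 0.058 = 2.616 g/cm³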